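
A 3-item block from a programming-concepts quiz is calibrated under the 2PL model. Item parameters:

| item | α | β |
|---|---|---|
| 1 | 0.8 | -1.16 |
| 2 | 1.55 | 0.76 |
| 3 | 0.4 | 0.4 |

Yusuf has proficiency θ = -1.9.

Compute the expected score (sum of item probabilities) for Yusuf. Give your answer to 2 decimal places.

0.66

P(θ) = 1 / (1 + exp(−α(θ − β)))
P_1 = 1/(1+e^{0.5920}) = 0.3562
P_2 = 1/(1+e^{4.1230}) = 0.0159
P_3 = 1/(1+e^{0.9200}) = 0.2850
E[score] = 0.3562 + 0.0159 + 0.2850 = 0.6571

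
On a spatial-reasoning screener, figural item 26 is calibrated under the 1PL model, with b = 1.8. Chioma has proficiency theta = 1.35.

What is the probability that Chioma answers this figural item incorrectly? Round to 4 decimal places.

P(theta) = 1 / (1 + exp(−(theta − b)))
Exponent: (1.35 − 1.8) = -0.4500
1/(1 + e^{0.4500}) = 0.3894
P = 0.3894
P(incorrect) = 1 − 0.3894 = 0.6106

0.6106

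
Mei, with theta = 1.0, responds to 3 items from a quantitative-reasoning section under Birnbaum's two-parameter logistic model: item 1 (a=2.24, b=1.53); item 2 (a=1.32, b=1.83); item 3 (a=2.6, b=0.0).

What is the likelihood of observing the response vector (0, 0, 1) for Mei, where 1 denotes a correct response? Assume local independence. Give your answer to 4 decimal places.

0.5345

P(theta) = 1 / (1 + exp(−a(theta − b)))
P_1 = 1/(1+e^{1.1872}) = 0.2338
P_2 = 1/(1+e^{1.0956}) = 0.2506
P_3 = 1/(1+e^{-2.6000}) = 0.9309
L = (1−P_1) × (1−P_2) × P_3 = 0.7662 × 0.7494 × 0.9309 = 0.53454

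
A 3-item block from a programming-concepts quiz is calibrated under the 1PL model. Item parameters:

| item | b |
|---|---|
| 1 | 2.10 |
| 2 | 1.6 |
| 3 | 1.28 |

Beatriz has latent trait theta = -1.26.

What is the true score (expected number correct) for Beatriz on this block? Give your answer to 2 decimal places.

0.16

P(theta) = 1 / (1 + exp(−(theta − b)))
P_1 = 1/(1+e^{3.3600}) = 0.0336
P_2 = 1/(1+e^{2.8600}) = 0.0542
P_3 = 1/(1+e^{2.5400}) = 0.0731
E[score] = 0.0336 + 0.0542 + 0.0731 = 0.1608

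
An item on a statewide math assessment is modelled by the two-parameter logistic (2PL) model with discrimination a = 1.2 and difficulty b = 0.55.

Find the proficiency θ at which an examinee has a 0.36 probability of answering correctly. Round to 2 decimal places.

0.07

P(θ) = 1 / (1 + exp(−a(θ − b)))
logit = ln(0.3600/0.6400) = -0.5754
θ = b + logit/(a) = 0.55 + (-0.5754)/1.2000 = 0.0705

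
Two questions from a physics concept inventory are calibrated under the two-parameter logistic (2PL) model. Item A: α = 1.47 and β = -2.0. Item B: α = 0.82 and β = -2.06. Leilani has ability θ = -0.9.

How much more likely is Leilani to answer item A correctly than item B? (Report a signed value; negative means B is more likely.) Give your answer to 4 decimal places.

0.1130

P(θ) = 1 / (1 + exp(−α(θ − β)))
P_A = 0.8344
P_B = 0.7214
P_A − P_B = 0.1130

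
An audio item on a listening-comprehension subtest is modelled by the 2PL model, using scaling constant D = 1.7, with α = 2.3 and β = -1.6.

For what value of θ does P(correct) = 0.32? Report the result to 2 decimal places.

P(θ) = 1 / (1 + exp(−D·α(θ − β)))
logit = ln(0.3200/0.6800) = -0.7538
θ = β + logit/(1.7·α) = -1.6 + (-0.7538)/3.9100 = -1.7928

-1.79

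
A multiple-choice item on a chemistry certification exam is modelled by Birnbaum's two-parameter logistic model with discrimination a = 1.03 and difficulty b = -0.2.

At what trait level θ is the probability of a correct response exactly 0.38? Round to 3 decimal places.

P(θ) = 1 / (1 + exp(−a(θ − b)))
logit = ln(0.3800/0.6200) = -0.4895
θ = b + logit/(a) = -0.2 + (-0.4895)/1.0300 = -0.6753

-0.675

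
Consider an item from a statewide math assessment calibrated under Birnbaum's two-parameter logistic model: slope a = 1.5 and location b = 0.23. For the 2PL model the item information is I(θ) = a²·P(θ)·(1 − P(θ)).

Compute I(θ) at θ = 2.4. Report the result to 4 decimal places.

P = 1/(1+e^{-3.2550}) = 0.9629
P(1−P) = 0.9629 × 0.0371 = 0.0358
I = a² × P(1−P) = 1.5² × 0.0358 = 0.08048

0.0805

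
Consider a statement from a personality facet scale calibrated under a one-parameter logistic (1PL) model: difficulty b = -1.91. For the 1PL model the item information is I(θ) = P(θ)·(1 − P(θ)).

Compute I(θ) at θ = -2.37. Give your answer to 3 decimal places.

P = 1/(1+e^{0.4600}) = 0.3870
P(1−P) = 0.3870 × 0.6130 = 0.2372
I = P(1−P) = 0.23723

0.237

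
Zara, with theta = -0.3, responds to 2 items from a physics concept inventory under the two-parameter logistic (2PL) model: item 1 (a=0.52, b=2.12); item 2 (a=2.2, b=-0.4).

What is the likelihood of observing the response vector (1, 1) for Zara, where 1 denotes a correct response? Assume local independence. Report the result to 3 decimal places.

P(theta) = 1 / (1 + exp(−a(theta − b)))
P_1 = 1/(1+e^{1.2584}) = 0.2212
P_2 = 1/(1+e^{-0.2200}) = 0.5548
L = P_1 × P_2 = 0.2212 × 0.5548 = 0.12274

0.123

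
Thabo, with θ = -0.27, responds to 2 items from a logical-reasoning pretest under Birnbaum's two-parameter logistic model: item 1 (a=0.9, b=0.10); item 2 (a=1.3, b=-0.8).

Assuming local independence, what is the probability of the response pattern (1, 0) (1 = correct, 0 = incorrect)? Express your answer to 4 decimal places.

0.1396

P(θ) = 1 / (1 + exp(−a(θ − b)))
P_1 = 1/(1+e^{0.3330}) = 0.4175
P_2 = 1/(1+e^{-0.6890}) = 0.6657
L = P_1 × (1−P_2) = 0.4175 × 0.3343 = 0.13956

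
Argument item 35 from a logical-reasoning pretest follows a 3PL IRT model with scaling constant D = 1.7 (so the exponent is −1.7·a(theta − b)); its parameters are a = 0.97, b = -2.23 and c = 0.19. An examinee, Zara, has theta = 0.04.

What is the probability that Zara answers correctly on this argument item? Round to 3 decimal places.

P(theta) = c + (1 − c) · 1 / (1 + exp(−D·a(theta − b)))
Exponent: 1.7 × 0.97 × (0.04 − (-2.23)) = 3.7432
1/(1 + e^{-3.7432}) = 0.9769
P = 0.19 + 0.81 × 0.9769 = 0.9813

0.981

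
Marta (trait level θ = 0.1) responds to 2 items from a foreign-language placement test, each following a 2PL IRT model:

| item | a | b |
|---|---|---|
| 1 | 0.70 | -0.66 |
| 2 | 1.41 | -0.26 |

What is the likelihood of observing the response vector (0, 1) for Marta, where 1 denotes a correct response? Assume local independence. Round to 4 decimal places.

0.2310

P(θ) = 1 / (1 + exp(−a(θ − b)))
P_1 = 1/(1+e^{-0.5320}) = 0.6299
P_2 = 1/(1+e^{-0.5076}) = 0.6242
L = (1−P_1) × P_2 = 0.3701 × 0.6242 = 0.23100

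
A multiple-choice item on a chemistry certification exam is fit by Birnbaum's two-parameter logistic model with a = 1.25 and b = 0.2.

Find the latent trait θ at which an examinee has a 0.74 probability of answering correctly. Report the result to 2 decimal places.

P(θ) = 1 / (1 + exp(−a(θ − b)))
logit = ln(0.7400/0.2600) = 1.0460
θ = b + logit/(a) = 0.2 + 1.0460/1.2500 = 1.0368

1.04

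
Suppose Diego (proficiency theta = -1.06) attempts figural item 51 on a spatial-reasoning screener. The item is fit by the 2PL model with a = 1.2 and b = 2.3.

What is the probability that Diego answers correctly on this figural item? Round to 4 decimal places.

0.0174

P(theta) = 1 / (1 + exp(−a(theta − b)))
Exponent: 1.2 × (-1.06 − 2.3) = -4.0320
1/(1 + e^{4.0320}) = 0.0174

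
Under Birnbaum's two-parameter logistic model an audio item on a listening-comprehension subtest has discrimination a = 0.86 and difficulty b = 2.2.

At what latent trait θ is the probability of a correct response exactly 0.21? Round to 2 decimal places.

0.66

P(θ) = 1 / (1 + exp(−a(θ − b)))
logit = ln(0.2100/0.7900) = -1.3249
θ = b + logit/(a) = 2.2 + (-1.3249)/0.8600 = 0.6594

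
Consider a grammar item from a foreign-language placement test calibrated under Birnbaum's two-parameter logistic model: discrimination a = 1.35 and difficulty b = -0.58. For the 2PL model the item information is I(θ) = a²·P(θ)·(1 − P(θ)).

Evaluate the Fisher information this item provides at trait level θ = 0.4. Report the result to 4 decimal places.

P = 1/(1+e^{-1.3230}) = 0.7897
P(1−P) = 0.7897 × 0.2103 = 0.1661
I = a² × P(1−P) = 1.35² × 0.1661 = 0.30269

0.3027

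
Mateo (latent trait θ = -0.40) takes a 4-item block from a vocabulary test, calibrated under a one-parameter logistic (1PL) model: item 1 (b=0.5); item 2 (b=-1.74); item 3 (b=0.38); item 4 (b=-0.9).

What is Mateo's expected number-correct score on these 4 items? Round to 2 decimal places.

P(θ) = 1 / (1 + exp(−(θ − b)))
P_1 = 1/(1+e^{0.9000}) = 0.2891
P_2 = 1/(1+e^{-1.3400}) = 0.7925
P_3 = 1/(1+e^{0.7800}) = 0.3143
P_4 = 1/(1+e^{-0.5000}) = 0.6225
E[score] = 0.2891 + 0.7925 + 0.3143 + 0.6225 = 2.0183

2.02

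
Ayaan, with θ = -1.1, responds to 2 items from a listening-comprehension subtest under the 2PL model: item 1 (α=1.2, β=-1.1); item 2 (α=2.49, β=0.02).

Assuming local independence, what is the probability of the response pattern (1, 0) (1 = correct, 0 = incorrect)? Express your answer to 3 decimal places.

0.471

P(θ) = 1 / (1 + exp(−α(θ − β)))
P_1 = 1/(1+e^{0.0000}) = 0.5000
P_2 = 1/(1+e^{2.7888}) = 0.0579
L = P_1 × (1−P_2) = 0.5000 × 0.9421 = 0.47103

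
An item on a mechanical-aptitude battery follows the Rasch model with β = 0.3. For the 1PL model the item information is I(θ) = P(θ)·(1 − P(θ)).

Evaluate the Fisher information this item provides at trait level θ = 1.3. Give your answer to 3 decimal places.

0.197

P = 1/(1+e^{-1.0000}) = 0.7311
P(1−P) = 0.7311 × 0.2689 = 0.1966
I = P(1−P) = 0.19661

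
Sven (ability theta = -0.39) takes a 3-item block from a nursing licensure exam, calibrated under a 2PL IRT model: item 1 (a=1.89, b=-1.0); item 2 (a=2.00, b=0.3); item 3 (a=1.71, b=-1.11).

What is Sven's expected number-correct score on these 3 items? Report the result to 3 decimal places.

1.735

P(theta) = 1 / (1 + exp(−a(theta − b)))
P_1 = 1/(1+e^{-1.1529}) = 0.7600
P_2 = 1/(1+e^{1.3800}) = 0.2010
P_3 = 1/(1+e^{-1.2312}) = 0.7740
E[score] = 0.7600 + 0.2010 + 0.7740 = 1.7351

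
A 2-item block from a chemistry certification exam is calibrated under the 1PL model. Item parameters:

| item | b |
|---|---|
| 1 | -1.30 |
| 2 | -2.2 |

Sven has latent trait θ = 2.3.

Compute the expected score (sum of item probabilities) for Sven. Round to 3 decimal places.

1.962

P(θ) = 1 / (1 + exp(−(θ − b)))
P_1 = 1/(1+e^{-3.6000}) = 0.9734
P_2 = 1/(1+e^{-4.5000}) = 0.9890
E[score] = 0.9734 + 0.9890 = 1.9624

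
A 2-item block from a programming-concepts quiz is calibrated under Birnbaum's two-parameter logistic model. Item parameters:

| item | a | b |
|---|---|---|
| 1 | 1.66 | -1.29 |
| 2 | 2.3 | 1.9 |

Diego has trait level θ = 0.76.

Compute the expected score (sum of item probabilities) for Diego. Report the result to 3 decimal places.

P(θ) = 1 / (1 + exp(−a(θ − b)))
P_1 = 1/(1+e^{-3.4030}) = 0.9678
P_2 = 1/(1+e^{2.6220}) = 0.0677
E[score] = 0.9678 + 0.0677 = 1.0355

1.036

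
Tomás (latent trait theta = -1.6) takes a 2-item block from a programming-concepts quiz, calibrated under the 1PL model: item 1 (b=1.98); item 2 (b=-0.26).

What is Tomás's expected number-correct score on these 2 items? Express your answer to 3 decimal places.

P(theta) = 1 / (1 + exp(−(theta − b)))
P_1 = 1/(1+e^{3.5800}) = 0.0271
P_2 = 1/(1+e^{1.3400}) = 0.2075
E[score] = 0.0271 + 0.2075 = 0.2346

0.235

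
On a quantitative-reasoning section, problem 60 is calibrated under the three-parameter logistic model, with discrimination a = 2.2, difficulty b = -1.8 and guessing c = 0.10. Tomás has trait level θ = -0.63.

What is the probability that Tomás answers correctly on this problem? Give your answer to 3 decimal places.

0.936

P(θ) = c + (1 − c) · 1 / (1 + exp(−a(θ − b)))
Exponent: 2.2 × (-0.63 − (-1.8)) = 2.5740
1/(1 + e^{-2.5740}) = 0.9292
P = 0.10 + 0.90 × 0.9292 = 0.9363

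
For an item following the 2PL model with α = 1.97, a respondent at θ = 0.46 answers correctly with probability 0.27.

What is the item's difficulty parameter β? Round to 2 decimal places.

0.96

P(θ) = 1 / (1 + exp(−α(θ − β)))
logit(0.27) = ln(0.27/0.73) = -0.9946
β = θ − logit/(α) = 0.46 − (-0.9946)/1.9700 = 0.9649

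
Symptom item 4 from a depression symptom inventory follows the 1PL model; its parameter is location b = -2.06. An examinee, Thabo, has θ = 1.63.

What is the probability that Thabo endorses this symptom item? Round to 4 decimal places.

P(θ) = 1 / (1 + exp(−(θ − b)))
Exponent: (1.63 − (-2.06)) = 3.6900
1/(1 + e^{-3.6900}) = 0.9756
P = 0.9756

0.9756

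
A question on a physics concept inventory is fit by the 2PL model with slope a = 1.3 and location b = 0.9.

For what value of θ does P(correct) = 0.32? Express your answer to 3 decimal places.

0.320

P(θ) = 1 / (1 + exp(−a(θ − b)))
logit = ln(0.3200/0.6800) = -0.7538
θ = b + logit/(a) = 0.9 + (-0.7538)/1.3000 = 0.3202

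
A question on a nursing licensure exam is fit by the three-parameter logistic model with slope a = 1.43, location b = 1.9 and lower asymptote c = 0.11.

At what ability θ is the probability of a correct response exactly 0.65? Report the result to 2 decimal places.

P(θ) = c + (1 − c) · 1 / (1 + exp(−a(θ − b)))
Remove guessing floor: (0.65 − 0.11)/(1 − 0.11) = 0.6067
logit = ln(0.6067/0.3933) = 0.4336
θ = b + logit/(a) = 1.9 + 0.4336/1.4300 = 2.2032

2.20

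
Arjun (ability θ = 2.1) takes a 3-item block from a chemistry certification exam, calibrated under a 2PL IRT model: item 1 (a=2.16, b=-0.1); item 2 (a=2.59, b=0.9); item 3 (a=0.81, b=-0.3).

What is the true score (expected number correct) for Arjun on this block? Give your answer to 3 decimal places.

P(θ) = 1 / (1 + exp(−a(θ − b)))
P_1 = 1/(1+e^{-4.7520}) = 0.9914
P_2 = 1/(1+e^{-3.1080}) = 0.9572
P_3 = 1/(1+e^{-1.9440}) = 0.8748
E[score] = 0.9914 + 0.9572 + 0.8748 = 2.8235

2.823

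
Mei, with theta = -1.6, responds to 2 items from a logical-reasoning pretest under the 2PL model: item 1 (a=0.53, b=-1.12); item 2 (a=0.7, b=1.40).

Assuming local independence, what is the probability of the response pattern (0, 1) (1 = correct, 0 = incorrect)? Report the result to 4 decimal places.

P(theta) = 1 / (1 + exp(−a(theta − b)))
P_1 = 1/(1+e^{0.2544}) = 0.4367
P_2 = 1/(1+e^{2.1000}) = 0.1091
L = (1−P_1) × P_2 = 0.5633 × 0.1091 = 0.06145

0.0614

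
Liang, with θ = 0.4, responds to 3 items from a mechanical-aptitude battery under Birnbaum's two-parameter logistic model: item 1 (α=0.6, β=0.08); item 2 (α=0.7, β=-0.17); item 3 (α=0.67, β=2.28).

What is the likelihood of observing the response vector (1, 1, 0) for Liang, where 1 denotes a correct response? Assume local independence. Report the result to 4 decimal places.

P(θ) = 1 / (1 + exp(−α(θ − β)))
P_1 = 1/(1+e^{-0.1920}) = 0.5479
P_2 = 1/(1+e^{-0.3990}) = 0.5984
P_3 = 1/(1+e^{1.2596}) = 0.2210
L = P_1 × P_2 × (1−P_3) = 0.5479 × 0.5984 × 0.7790 = 0.25539

0.2554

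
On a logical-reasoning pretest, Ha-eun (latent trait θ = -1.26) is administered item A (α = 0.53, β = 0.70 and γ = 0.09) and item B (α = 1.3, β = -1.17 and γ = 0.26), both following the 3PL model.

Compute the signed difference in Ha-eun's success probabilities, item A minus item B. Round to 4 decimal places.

-0.2805

P(θ) = γ + (1 − γ) · 1 / (1 + exp(−α(θ − β)))
P_A = 0.3279
P_B = 0.6084
P_A − P_B = -0.2805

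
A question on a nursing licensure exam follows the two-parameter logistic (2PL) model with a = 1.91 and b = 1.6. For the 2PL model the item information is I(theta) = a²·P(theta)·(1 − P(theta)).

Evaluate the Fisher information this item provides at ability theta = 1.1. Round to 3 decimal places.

0.732

P = 1/(1+e^{0.9550}) = 0.2779
P(1−P) = 0.2779 × 0.7221 = 0.2007
I = a² × P(1−P) = 1.91² × 0.2007 = 0.73204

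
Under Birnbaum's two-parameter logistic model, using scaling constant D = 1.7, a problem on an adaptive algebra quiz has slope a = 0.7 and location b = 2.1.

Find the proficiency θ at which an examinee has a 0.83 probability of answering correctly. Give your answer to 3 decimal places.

P(θ) = 1 / (1 + exp(−D·a(θ − b)))
logit = ln(0.8300/0.1700) = 1.5856
θ = b + logit/(1.7·a) = 2.1 + 1.5856/1.1900 = 3.4325

3.432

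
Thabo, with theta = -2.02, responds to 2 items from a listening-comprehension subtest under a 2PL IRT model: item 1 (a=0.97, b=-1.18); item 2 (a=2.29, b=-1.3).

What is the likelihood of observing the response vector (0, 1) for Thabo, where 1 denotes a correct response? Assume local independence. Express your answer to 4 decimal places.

P(theta) = 1 / (1 + exp(−a(theta − b)))
P_1 = 1/(1+e^{0.8148}) = 0.3069
P_2 = 1/(1+e^{1.6488}) = 0.1613
L = (1−P_1) × P_2 = 0.6931 × 0.1613 = 0.11178

0.1118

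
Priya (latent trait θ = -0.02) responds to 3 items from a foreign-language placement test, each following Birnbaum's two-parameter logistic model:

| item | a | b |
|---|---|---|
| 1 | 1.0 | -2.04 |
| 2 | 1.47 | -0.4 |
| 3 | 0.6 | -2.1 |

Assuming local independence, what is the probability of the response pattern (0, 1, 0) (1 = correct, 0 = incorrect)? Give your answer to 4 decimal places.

0.0166

P(θ) = 1 / (1 + exp(−a(θ − b)))
P_1 = 1/(1+e^{-2.0200}) = 0.8829
P_2 = 1/(1+e^{-0.5586}) = 0.6361
P_3 = 1/(1+e^{-1.2480}) = 0.7770
L = (1−P_1) × P_2 × (1−P_3) = 0.1171 × 0.6361 × 0.2230 = 0.01662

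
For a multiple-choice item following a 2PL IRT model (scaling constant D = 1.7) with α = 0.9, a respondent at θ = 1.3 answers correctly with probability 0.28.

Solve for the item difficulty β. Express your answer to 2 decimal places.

1.92

P(θ) = 1 / (1 + exp(−D·α(θ − β)))
logit(0.28) = ln(0.28/0.72) = -0.9445
β = θ − logit/(1.7·α) = 1.3 − (-0.9445)/1.5300 = 1.9173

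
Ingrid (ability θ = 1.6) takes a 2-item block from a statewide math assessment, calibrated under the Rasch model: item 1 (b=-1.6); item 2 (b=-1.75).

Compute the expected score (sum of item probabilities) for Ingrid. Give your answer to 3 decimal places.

1.927

P(θ) = 1 / (1 + exp(−(θ − b)))
P_1 = 1/(1+e^{-3.2000}) = 0.9608
P_2 = 1/(1+e^{-3.3500}) = 0.9661
E[score] = 0.9608 + 0.9661 = 1.9269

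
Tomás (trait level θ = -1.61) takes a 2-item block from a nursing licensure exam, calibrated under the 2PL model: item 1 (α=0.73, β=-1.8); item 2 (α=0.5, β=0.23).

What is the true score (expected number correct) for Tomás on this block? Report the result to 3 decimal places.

P(θ) = 1 / (1 + exp(−α(θ − β)))
P_1 = 1/(1+e^{-0.1387}) = 0.5346
P_2 = 1/(1+e^{0.9200}) = 0.2850
E[score] = 0.5346 + 0.2850 = 0.8196

0.820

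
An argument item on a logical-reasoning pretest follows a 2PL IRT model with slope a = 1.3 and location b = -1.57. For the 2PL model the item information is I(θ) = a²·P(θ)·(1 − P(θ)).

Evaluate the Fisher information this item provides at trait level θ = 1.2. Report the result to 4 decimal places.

P = 1/(1+e^{-3.6010}) = 0.9734
P(1−P) = 0.9734 × 0.0266 = 0.0259
I = a² × P(1−P) = 1.3² × 0.0259 = 0.04371

0.0437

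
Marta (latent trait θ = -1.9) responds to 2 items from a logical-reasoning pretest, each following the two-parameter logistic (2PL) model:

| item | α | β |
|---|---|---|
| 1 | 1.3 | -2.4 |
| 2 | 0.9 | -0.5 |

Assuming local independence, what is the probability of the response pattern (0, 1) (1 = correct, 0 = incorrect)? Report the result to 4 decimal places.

P(θ) = 1 / (1 + exp(−α(θ − β)))
P_1 = 1/(1+e^{-0.6500}) = 0.6570
P_2 = 1/(1+e^{1.2600}) = 0.2210
L = (1−P_1) × P_2 = 0.3430 × 0.2210 = 0.07579

0.0758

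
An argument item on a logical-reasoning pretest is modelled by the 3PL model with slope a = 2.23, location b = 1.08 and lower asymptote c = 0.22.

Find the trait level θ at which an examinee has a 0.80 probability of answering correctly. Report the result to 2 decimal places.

1.56

P(θ) = c + (1 − c) · 1 / (1 + exp(−a(θ − b)))
Remove guessing floor: (0.80 − 0.22)/(1 − 0.22) = 0.7436
logit = ln(0.7436/0.2564) = 1.0647
θ = b + logit/(a) = 1.08 + 1.0647/2.2300 = 1.5574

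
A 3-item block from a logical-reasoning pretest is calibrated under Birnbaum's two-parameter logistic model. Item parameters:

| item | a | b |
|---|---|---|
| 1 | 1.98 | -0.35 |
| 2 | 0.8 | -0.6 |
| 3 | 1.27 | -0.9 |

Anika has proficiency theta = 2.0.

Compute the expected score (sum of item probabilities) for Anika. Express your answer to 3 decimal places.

2.855

P(theta) = 1 / (1 + exp(−a(theta − b)))
P_1 = 1/(1+e^{-4.6530}) = 0.9906
P_2 = 1/(1+e^{-2.0800}) = 0.8889
P_3 = 1/(1+e^{-3.6830}) = 0.9755
E[score] = 0.9906 + 0.8889 + 0.9755 = 2.8550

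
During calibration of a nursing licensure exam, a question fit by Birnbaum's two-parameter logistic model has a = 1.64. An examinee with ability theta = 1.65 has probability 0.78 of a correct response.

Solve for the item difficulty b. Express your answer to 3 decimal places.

0.878

P(theta) = 1 / (1 + exp(−a(theta − b)))
logit(0.78) = ln(0.78/0.22) = 1.2657
b = theta − logit/(a) = 1.65 − 1.2657/1.6400 = 0.8783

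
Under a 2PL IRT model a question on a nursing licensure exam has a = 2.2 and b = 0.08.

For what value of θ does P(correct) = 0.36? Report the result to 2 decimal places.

P(θ) = 1 / (1 + exp(−a(θ − b)))
logit = ln(0.3600/0.6400) = -0.5754
θ = b + logit/(a) = 0.08 + (-0.5754)/2.2000 = -0.1815

-0.18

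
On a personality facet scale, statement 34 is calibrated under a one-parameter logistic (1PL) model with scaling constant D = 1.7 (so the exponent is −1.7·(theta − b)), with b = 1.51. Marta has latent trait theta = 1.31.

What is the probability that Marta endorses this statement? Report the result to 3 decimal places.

0.416

P(theta) = 1 / (1 + exp(−D·(theta − b)))
Exponent: 1.7 × (1.31 − 1.51) = -0.3400
1/(1 + e^{0.3400}) = 0.4158
P = 0.4158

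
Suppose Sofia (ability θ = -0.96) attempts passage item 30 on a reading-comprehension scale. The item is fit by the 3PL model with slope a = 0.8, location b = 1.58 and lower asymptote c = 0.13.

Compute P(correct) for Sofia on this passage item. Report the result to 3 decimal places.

0.231

P(θ) = c + (1 − c) · 1 / (1 + exp(−a(θ − b)))
Exponent: 0.8 × (-0.96 − 1.58) = -2.0320
1/(1 + e^{2.0320}) = 0.1159
P = 0.13 + 0.87 × 0.1159 = 0.2308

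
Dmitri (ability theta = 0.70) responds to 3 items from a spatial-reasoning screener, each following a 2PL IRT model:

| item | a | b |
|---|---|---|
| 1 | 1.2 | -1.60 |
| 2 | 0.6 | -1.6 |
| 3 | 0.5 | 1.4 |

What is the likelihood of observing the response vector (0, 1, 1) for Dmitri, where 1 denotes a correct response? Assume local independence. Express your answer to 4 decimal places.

P(theta) = 1 / (1 + exp(−a(theta − b)))
P_1 = 1/(1+e^{-2.7600}) = 0.9405
P_2 = 1/(1+e^{-1.3800}) = 0.7990
P_3 = 1/(1+e^{0.3500}) = 0.4134
L = (1−P_1) × P_2 × P_3 = 0.0595 × 0.7990 × 0.4134 = 0.01966

0.0197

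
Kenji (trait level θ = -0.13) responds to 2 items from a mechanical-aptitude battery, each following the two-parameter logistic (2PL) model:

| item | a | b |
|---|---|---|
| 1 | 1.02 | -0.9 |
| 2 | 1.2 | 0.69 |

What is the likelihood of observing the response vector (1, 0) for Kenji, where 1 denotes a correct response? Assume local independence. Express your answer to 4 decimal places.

0.5000

P(θ) = 1 / (1 + exp(−a(θ − b)))
P_1 = 1/(1+e^{-0.7854}) = 0.6868
P_2 = 1/(1+e^{0.9840}) = 0.2721
L = P_1 × (1−P_2) = 0.6868 × 0.7279 = 0.49995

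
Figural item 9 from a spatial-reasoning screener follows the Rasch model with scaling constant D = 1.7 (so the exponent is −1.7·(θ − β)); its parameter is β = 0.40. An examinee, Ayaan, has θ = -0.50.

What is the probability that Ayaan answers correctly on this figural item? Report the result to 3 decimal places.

P(θ) = 1 / (1 + exp(−D·(θ − β)))
Exponent: 1.7 × (-0.50 − 0.40) = -1.5300
1/(1 + e^{1.5300}) = 0.1780
P = 0.1780

0.178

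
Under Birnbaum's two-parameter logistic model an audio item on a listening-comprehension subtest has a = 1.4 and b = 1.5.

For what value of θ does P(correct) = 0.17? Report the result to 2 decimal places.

0.37

P(θ) = 1 / (1 + exp(−a(θ − b)))
logit = ln(0.1700/0.8300) = -1.5856
θ = b + logit/(a) = 1.5 + (-1.5856)/1.4000 = 0.3674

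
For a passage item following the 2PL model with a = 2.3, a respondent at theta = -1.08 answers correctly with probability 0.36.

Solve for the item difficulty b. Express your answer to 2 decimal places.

-0.83

P(theta) = 1 / (1 + exp(−a(theta − b)))
logit(0.36) = ln(0.36/0.64) = -0.5754
b = theta − logit/(a) = -1.08 − (-0.5754)/2.3000 = -0.8298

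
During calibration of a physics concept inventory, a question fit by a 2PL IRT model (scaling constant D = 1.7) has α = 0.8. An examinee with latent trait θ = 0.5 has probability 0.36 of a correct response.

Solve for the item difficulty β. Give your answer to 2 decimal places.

P(θ) = 1 / (1 + exp(−D·α(θ − β)))
logit(0.36) = ln(0.36/0.64) = -0.5754
β = θ − logit/(1.7·α) = 0.5 − (-0.5754)/1.3600 = 0.9231

0.92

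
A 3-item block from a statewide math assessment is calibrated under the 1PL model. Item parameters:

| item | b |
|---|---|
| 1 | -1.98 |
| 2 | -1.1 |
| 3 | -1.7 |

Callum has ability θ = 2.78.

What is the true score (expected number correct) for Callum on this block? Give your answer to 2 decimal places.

P(θ) = 1 / (1 + exp(−(θ − b)))
P_1 = 1/(1+e^{-4.7600}) = 0.9915
P_2 = 1/(1+e^{-3.8800}) = 0.9798
P_3 = 1/(1+e^{-4.4800}) = 0.9888
E[score] = 0.9915 + 0.9798 + 0.9888 = 2.9601

2.96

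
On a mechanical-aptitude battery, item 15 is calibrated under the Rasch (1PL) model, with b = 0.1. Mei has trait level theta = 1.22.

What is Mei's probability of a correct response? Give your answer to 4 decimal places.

0.7540

P(theta) = 1 / (1 + exp(−(theta − b)))
Exponent: (1.22 − 0.1) = 1.1200
1/(1 + e^{-1.1200}) = 0.7540
P = 0.7540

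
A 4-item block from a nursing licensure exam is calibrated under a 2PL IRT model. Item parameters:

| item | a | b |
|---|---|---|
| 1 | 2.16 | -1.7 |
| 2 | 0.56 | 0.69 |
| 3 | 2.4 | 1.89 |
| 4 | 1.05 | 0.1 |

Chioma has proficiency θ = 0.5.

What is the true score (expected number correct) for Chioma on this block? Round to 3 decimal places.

2.103

P(θ) = 1 / (1 + exp(−a(θ − b)))
P_1 = 1/(1+e^{-4.7520}) = 0.9914
P_2 = 1/(1+e^{0.1064}) = 0.4734
P_3 = 1/(1+e^{3.3360}) = 0.0344
P_4 = 1/(1+e^{-0.4200}) = 0.6035
E[score] = 0.9914 + 0.4734 + 0.0344 + 0.6035 = 2.1027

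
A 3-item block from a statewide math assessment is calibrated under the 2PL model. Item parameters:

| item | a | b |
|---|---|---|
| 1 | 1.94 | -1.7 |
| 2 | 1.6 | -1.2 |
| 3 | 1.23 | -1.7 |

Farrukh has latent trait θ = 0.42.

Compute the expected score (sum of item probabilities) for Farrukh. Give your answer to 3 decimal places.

2.846

P(θ) = 1 / (1 + exp(−a(θ − b)))
P_1 = 1/(1+e^{-4.1128}) = 0.9839
P_2 = 1/(1+e^{-2.5920}) = 0.9303
P_3 = 1/(1+e^{-2.6076}) = 0.9313
E[score] = 0.9839 + 0.9303 + 0.9313 = 2.8456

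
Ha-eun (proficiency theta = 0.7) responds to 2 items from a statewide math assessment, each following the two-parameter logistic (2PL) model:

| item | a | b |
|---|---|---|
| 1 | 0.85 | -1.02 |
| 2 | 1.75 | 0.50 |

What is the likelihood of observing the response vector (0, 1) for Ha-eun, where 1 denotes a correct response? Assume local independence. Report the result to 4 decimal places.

P(theta) = 1 / (1 + exp(−a(theta − b)))
P_1 = 1/(1+e^{-1.4620}) = 0.8118
P_2 = 1/(1+e^{-0.3500}) = 0.5866
L = (1−P_1) × P_2 = 0.1882 × 0.5866 = 0.11038

0.1104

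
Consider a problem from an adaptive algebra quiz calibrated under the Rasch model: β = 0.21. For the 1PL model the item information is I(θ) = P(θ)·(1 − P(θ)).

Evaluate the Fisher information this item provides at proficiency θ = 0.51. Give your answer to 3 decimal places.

P = 1/(1+e^{-0.3000}) = 0.5744
P(1−P) = 0.5744 × 0.4256 = 0.2445
I = P(1−P) = 0.24446

0.244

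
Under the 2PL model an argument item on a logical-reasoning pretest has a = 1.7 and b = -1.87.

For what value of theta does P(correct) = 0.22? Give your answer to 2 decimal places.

-2.61

P(theta) = 1 / (1 + exp(−a(theta − b)))
logit = ln(0.2200/0.7800) = -1.2657
theta = b + logit/(a) = -1.87 + (-1.2657)/1.7000 = -2.6145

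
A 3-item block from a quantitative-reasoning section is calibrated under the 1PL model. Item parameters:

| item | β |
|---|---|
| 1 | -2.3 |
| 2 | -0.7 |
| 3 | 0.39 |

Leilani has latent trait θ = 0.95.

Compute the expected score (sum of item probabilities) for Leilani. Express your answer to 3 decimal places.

P(θ) = 1 / (1 + exp(−(θ − β)))
P_1 = 1/(1+e^{-3.2500}) = 0.9627
P_2 = 1/(1+e^{-1.6500}) = 0.8389
P_3 = 1/(1+e^{-0.5600}) = 0.6365
E[score] = 0.9627 + 0.8389 + 0.6365 = 2.4380

2.438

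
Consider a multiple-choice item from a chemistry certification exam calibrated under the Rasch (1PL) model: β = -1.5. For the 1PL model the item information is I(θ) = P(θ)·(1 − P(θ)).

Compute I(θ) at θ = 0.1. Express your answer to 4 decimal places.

P = 1/(1+e^{-1.6000}) = 0.8320
P(1−P) = 0.8320 × 0.1680 = 0.1398
I = P(1−P) = 0.13976

0.1398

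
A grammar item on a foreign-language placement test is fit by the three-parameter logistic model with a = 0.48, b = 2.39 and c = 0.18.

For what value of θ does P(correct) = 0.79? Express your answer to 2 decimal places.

4.61

P(θ) = c + (1 − c) · 1 / (1 + exp(−a(θ − b)))
Remove guessing floor: (0.79 − 0.18)/(1 − 0.18) = 0.7439
logit = ln(0.7439/0.2561) = 1.0664
θ = b + logit/(a) = 2.39 + 1.0664/0.4800 = 4.6116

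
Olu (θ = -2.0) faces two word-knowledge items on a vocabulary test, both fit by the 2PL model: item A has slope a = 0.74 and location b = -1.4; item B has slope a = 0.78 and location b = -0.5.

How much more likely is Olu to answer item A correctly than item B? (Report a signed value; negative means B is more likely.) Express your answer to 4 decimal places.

P(θ) = 1 / (1 + exp(−a(θ − b)))
P_A = 0.3908
P_B = 0.2369
P_A − P_B = 0.1539

0.1539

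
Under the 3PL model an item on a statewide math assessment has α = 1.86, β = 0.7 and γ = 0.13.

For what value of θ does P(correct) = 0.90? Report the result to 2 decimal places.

1.80

P(θ) = γ + (1 − γ) · 1 / (1 + exp(−α(θ − β)))
Remove guessing floor: (0.90 − 0.13)/(1 − 0.13) = 0.8851
logit = ln(0.8851/0.1149) = 2.0412
θ = β + logit/(α) = 0.7 + 2.0412/1.8600 = 1.7974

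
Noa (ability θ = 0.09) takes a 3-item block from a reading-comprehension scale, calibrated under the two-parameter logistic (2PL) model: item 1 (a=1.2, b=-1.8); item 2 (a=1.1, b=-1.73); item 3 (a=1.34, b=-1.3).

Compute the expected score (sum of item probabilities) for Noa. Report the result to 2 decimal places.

P(θ) = 1 / (1 + exp(−a(θ − b)))
P_1 = 1/(1+e^{-2.2680}) = 0.9062
P_2 = 1/(1+e^{-2.0020}) = 0.8810
P_3 = 1/(1+e^{-1.8626}) = 0.8656
E[score] = 0.9062 + 0.8810 + 0.8656 = 2.6528

2.65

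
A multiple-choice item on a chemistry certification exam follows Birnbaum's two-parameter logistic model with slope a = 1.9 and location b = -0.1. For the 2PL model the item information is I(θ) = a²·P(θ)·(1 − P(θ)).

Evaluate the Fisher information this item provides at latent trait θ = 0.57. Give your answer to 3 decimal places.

0.617

P = 1/(1+e^{-1.2730}) = 0.7813
P(1−P) = 0.7813 × 0.2187 = 0.1709
I = a² × P(1−P) = 1.9² × 0.1709 = 0.61693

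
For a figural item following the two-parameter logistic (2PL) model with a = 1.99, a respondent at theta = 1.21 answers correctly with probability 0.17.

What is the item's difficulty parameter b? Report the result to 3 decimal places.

2.007

P(theta) = 1 / (1 + exp(−a(theta − b)))
logit(0.17) = ln(0.17/0.83) = -1.5856
b = theta − logit/(a) = 1.21 − (-1.5856)/1.9900 = 2.0068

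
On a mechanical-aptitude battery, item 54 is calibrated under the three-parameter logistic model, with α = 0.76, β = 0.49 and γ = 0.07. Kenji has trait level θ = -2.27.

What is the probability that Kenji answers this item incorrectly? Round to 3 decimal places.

P(θ) = γ + (1 − γ) · 1 / (1 + exp(−α(θ − β)))
Exponent: 0.76 × (-2.27 − 0.49) = -2.0976
1/(1 + e^{2.0976}) = 0.1093
P = 0.07 + 0.93 × 0.1093 = 0.1717
P(incorrect) = 1 − 0.1717 = 0.8283

0.828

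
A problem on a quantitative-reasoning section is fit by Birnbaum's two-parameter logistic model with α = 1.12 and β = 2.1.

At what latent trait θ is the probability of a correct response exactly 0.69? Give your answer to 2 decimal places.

2.81

P(θ) = 1 / (1 + exp(−α(θ − β)))
logit = ln(0.6900/0.3100) = 0.8001
θ = β + logit/(α) = 2.1 + 0.8001/1.1200 = 2.8144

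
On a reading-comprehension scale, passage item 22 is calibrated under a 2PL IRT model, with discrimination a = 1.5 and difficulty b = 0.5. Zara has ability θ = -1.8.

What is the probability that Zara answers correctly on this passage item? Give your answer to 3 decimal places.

P(θ) = 1 / (1 + exp(−a(θ − b)))
Exponent: 1.5 × (-1.8 − 0.5) = -3.4500
1/(1 + e^{3.4500}) = 0.0308

0.031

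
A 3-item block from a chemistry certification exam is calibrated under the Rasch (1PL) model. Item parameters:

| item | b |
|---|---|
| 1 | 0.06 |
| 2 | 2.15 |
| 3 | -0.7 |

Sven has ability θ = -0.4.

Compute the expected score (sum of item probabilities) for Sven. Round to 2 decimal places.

P(θ) = 1 / (1 + exp(−(θ − b)))
P_1 = 1/(1+e^{0.4600}) = 0.3870
P_2 = 1/(1+e^{2.5500}) = 0.0724
P_3 = 1/(1+e^{-0.3000}) = 0.5744
E[score] = 0.3870 + 0.0724 + 0.5744 = 1.0339

1.03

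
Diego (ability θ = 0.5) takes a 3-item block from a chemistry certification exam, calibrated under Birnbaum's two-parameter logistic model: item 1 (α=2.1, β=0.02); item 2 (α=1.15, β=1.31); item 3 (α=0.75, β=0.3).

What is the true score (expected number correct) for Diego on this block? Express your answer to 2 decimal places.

P(θ) = 1 / (1 + exp(−α(θ − β)))
P_1 = 1/(1+e^{-1.0080}) = 0.7326
P_2 = 1/(1+e^{0.9315}) = 0.2826
P_3 = 1/(1+e^{-0.1500}) = 0.5374
E[score] = 0.7326 + 0.2826 + 0.5374 = 1.5527

1.55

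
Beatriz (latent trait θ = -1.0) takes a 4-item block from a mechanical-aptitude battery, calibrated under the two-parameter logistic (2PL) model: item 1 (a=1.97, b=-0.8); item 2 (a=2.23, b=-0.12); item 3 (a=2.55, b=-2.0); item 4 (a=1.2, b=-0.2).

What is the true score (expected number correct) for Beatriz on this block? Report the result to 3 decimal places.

P(θ) = 1 / (1 + exp(−a(θ − b)))
P_1 = 1/(1+e^{0.3940}) = 0.4028
P_2 = 1/(1+e^{1.9624}) = 0.1232
P_3 = 1/(1+e^{-2.5500}) = 0.9276
P_4 = 1/(1+e^{0.9600}) = 0.2769
E[score] = 0.4028 + 0.1232 + 0.9276 + 0.2769 = 1.7304

1.730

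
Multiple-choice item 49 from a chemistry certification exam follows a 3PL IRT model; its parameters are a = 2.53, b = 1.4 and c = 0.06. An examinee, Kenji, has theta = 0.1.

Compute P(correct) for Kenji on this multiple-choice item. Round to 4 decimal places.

P(theta) = c + (1 − c) · 1 / (1 + exp(−a(theta − b)))
Exponent: 2.53 × (0.1 − 1.4) = -3.2890
1/(1 + e^{3.2890}) = 0.0360
P = 0.06 + 0.94 × 0.0360 = 0.0938

0.0938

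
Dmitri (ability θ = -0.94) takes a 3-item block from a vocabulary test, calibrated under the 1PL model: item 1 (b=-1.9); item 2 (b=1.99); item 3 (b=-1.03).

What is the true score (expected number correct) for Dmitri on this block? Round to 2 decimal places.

P(θ) = 1 / (1 + exp(−(θ − b)))
P_1 = 1/(1+e^{-0.9600}) = 0.7231
P_2 = 1/(1+e^{2.9300}) = 0.0507
P_3 = 1/(1+e^{-0.0900}) = 0.5225
E[score] = 0.7231 + 0.0507 + 0.5225 = 1.2963

1.30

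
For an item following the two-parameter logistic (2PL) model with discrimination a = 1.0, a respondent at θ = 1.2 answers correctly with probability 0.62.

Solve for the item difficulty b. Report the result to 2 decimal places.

P(θ) = 1 / (1 + exp(−a(θ − b)))
logit(0.62) = ln(0.62/0.38) = 0.4895
b = θ − logit/(a) = 1.2 − 0.4895/1.0000 = 0.7105

0.71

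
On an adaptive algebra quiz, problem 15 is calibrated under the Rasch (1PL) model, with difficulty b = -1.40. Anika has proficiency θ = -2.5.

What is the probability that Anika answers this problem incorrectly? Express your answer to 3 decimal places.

P(θ) = 1 / (1 + exp(−(θ − b)))
Exponent: (-2.5 − (-1.40)) = -1.1000
1/(1 + e^{1.1000}) = 0.2497
P = 0.2497
P(incorrect) = 1 − 0.2497 = 0.7503

0.750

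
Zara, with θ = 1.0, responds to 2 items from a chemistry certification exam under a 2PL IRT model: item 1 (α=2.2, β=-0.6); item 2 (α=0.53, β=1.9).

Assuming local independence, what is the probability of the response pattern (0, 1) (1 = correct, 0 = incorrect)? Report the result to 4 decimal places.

P(θ) = 1 / (1 + exp(−α(θ − β)))
P_1 = 1/(1+e^{-3.5200}) = 0.9713
P_2 = 1/(1+e^{0.4770}) = 0.3830
L = (1−P_1) × P_2 = 0.0287 × 0.3830 = 0.01101

0.0110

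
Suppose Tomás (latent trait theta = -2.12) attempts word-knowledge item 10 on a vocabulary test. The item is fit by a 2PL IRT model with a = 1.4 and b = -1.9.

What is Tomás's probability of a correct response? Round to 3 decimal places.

0.424

P(theta) = 1 / (1 + exp(−a(theta − b)))
Exponent: 1.4 × (-2.12 − (-1.9)) = -0.3080
1/(1 + e^{0.3080}) = 0.4236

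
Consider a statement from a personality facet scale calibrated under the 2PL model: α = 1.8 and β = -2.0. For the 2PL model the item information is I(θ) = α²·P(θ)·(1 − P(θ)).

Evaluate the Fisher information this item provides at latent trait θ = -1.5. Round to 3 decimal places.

0.666

P = 1/(1+e^{-0.9000}) = 0.7109
P(1−P) = 0.7109 × 0.2891 = 0.2055
I = α² × P(1−P) = 1.8² × 0.2055 = 0.66582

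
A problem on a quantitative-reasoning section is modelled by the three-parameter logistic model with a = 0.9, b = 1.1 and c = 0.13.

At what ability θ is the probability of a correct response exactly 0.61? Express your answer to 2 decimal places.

1.33

P(θ) = c + (1 − c) · 1 / (1 + exp(−a(θ − b)))
Remove guessing floor: (0.61 − 0.13)/(1 − 0.13) = 0.5517
logit = ln(0.5517/0.4483) = 0.2076
θ = b + logit/(a) = 1.1 + 0.2076/0.9000 = 1.3307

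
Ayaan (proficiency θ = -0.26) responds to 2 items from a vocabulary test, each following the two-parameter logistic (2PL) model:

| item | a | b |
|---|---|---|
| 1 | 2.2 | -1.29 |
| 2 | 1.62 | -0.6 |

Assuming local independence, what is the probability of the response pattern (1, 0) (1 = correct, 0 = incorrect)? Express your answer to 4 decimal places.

0.3313

P(θ) = 1 / (1 + exp(−a(θ − b)))
P_1 = 1/(1+e^{-2.2660}) = 0.9060
P_2 = 1/(1+e^{-0.5508}) = 0.6343
L = P_1 × (1−P_2) = 0.9060 × 0.3657 = 0.33131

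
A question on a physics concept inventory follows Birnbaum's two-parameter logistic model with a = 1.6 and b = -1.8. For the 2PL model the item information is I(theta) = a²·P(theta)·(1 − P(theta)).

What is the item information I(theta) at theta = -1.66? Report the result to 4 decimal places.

0.6320

P = 1/(1+e^{-0.2240}) = 0.5558
P(1−P) = 0.5558 × 0.4442 = 0.2469
I = a² × P(1−P) = 1.6² × 0.2469 = 0.63204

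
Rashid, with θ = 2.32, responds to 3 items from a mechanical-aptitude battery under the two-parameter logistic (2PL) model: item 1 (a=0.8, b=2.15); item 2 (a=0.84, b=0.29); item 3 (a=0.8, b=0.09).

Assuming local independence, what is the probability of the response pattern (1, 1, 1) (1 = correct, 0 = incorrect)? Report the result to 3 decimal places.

P(θ) = 1 / (1 + exp(−a(θ − b)))
P_1 = 1/(1+e^{-0.1360}) = 0.5339
P_2 = 1/(1+e^{-1.7052}) = 0.8462
P_3 = 1/(1+e^{-1.7840}) = 0.8562
L = P_1 × P_2 × P_3 = 0.5339 × 0.8462 × 0.8562 = 0.38686

0.387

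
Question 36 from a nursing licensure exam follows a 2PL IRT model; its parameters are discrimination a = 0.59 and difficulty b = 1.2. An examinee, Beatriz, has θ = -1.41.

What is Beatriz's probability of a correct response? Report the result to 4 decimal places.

0.1765

P(θ) = 1 / (1 + exp(−a(θ − b)))
Exponent: 0.59 × (-1.41 − 1.2) = -1.5399
1/(1 + e^{1.5399}) = 0.1765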